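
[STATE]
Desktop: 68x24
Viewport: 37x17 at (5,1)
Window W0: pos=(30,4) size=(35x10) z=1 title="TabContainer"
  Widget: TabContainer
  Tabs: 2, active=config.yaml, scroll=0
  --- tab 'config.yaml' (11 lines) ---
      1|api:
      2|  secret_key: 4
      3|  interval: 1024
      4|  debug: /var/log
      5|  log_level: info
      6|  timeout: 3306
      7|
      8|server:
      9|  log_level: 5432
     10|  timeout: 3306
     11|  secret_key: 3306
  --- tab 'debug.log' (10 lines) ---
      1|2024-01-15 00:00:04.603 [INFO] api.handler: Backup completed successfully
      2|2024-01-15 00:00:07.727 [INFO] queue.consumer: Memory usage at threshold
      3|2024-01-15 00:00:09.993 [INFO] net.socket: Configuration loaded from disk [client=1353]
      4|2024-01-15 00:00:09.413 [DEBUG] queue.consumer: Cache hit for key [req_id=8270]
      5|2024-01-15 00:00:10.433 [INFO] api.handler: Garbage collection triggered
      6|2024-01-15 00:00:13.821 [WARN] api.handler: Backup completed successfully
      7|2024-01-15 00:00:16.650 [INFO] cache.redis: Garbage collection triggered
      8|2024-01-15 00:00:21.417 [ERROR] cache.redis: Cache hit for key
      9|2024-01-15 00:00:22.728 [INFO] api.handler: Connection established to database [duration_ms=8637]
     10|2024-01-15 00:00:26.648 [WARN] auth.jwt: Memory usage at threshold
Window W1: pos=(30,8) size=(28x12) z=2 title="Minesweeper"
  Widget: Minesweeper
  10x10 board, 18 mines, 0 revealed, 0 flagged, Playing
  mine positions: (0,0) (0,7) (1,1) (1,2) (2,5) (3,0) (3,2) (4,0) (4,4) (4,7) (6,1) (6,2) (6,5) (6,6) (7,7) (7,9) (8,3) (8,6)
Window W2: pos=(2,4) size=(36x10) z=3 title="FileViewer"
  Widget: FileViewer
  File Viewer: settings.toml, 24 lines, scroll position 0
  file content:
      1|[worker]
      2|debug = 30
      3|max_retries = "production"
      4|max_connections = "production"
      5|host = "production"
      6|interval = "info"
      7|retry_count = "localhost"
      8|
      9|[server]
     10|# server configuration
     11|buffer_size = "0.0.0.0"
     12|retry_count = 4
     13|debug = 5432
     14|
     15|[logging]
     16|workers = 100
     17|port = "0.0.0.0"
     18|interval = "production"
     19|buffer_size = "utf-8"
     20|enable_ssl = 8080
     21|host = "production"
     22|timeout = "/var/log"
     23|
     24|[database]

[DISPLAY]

                                     
                                     
                                     
━━━━━━━━━━━━━━━━━━━━━━━━━━━━━━━━┓━━━━
ileViewer                       ┃tain
────────────────────────────────┨────
orker]                         ▲┃.yam
bug = 30                       █┃━━━━
x_retries = "production"       ░┃eepe
x_connections = "production"   ░┃────
st = "production"              ░┃■■■ 
terval = "info"                ▼┃■■■ 
━━━━━━━━━━━━━━━━━━━━━━━━━━━━━━━━┛■■■ 
                         ┃■■■■■■■■■■ 
                         ┃■■■■■■■■■■ 
                         ┃■■■■■■■■■■ 
                         ┃■■■■■■■■■■ 


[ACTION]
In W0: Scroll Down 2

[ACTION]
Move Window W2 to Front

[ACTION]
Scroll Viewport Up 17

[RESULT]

                                     
                                     
                                     
                                     
━━━━━━━━━━━━━━━━━━━━━━━━━━━━━━━━┓━━━━
ileViewer                       ┃tain
────────────────────────────────┨────
orker]                         ▲┃.yam
bug = 30                       █┃━━━━
x_retries = "production"       ░┃eepe
x_connections = "production"   ░┃────
st = "production"              ░┃■■■ 
terval = "info"                ▼┃■■■ 
━━━━━━━━━━━━━━━━━━━━━━━━━━━━━━━━┛■■■ 
                         ┃■■■■■■■■■■ 
                         ┃■■■■■■■■■■ 
                         ┃■■■■■■■■■■ 


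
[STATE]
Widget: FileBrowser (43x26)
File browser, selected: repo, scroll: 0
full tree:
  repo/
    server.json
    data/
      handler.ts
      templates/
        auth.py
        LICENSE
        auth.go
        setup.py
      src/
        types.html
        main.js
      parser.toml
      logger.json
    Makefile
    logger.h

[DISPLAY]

> [-] repo/                                
    server.json                            
    [+] data/                              
    Makefile                               
    logger.h                               
                                           
                                           
                                           
                                           
                                           
                                           
                                           
                                           
                                           
                                           
                                           
                                           
                                           
                                           
                                           
                                           
                                           
                                           
                                           
                                           
                                           


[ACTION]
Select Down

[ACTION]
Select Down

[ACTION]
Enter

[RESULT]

  [-] repo/                                
    server.json                            
  > [-] data/                              
      handler.ts                           
      [+] templates/                       
      [+] src/                             
      parser.toml                          
      logger.json                          
    Makefile                               
    logger.h                               
                                           
                                           
                                           
                                           
                                           
                                           
                                           
                                           
                                           
                                           
                                           
                                           
                                           
                                           
                                           
                                           


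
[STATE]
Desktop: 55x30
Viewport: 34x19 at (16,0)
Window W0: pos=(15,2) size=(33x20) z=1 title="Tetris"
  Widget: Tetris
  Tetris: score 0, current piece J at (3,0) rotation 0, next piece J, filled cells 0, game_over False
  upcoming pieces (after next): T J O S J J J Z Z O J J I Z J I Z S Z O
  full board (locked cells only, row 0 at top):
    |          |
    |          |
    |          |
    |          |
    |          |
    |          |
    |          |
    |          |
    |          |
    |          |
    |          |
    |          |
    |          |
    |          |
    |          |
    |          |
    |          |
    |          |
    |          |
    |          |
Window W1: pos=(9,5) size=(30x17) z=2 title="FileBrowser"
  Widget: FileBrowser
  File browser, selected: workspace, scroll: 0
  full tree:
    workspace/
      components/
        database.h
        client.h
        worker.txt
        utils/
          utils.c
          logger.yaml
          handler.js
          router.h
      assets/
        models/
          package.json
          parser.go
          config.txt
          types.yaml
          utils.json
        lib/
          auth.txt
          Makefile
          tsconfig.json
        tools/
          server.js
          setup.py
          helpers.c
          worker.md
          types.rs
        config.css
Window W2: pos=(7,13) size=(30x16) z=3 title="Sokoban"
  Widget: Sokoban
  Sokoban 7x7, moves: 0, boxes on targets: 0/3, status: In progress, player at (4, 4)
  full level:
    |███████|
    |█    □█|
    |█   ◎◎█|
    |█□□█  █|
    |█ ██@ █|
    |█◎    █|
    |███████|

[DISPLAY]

                                  
                                  
━━━━━━━━━━━━━━━━━━━━━━━━━━━━━━━┓  
 Tetris                        ┃  
───────────────────────────────┨  
━━━━━━━━━━━━━━━━━━━━━━┓        ┃  
rowser                ┃        ┃  
──────────────────────┨        ┃  
workspace/            ┃        ┃  
] components/         ┃        ┃  
] assets/             ┃        ┃  
                      ┃        ┃  
                      ┃        ┃  
━━━━━━━━━━━━━━━━━━━━┓ ┃        ┃  
                    ┃ ┃        ┃  
────────────────────┨ ┃        ┃  
                    ┃ ┃        ┃  
                    ┃ ┃        ┃  
                    ┃ ┃        ┃  


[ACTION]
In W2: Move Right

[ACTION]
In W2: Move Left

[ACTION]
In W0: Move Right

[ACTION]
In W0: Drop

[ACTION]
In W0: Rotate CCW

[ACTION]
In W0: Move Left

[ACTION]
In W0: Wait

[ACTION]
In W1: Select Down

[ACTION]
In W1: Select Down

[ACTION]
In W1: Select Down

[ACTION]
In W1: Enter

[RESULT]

                                  
                                  
━━━━━━━━━━━━━━━━━━━━━━━━━━━━━━━┓  
 Tetris                        ┃  
───────────────────────────────┨  
━━━━━━━━━━━━━━━━━━━━━━┓        ┃  
rowser                ┃        ┃  
──────────────────────┨        ┃  
workspace/            ┃        ┃  
] components/         ┃        ┃  
] assets/             ┃        ┃  
[+] models/           ┃        ┃  
[+] lib/              ┃        ┃  
━━━━━━━━━━━━━━━━━━━━┓ ┃        ┃  
                    ┃ ┃        ┃  
────────────────────┨ ┃        ┃  
                    ┃ ┃        ┃  
                    ┃ ┃        ┃  
                    ┃ ┃        ┃  


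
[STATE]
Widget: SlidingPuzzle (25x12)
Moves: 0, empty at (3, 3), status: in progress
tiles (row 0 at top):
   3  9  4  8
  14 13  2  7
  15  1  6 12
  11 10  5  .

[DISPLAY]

┌────┬────┬────┬────┐    
│  3 │  9 │  4 │  8 │    
├────┼────┼────┼────┤    
│ 14 │ 13 │  2 │  7 │    
├────┼────┼────┼────┤    
│ 15 │  1 │  6 │ 12 │    
├────┼────┼────┼────┤    
│ 11 │ 10 │  5 │    │    
└────┴────┴────┴────┘    
Moves: 0                 
                         
                         


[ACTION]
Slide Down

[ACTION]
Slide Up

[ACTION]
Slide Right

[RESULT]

┌────┬────┬────┬────┐    
│  3 │  9 │  4 │  8 │    
├────┼────┼────┼────┤    
│ 14 │ 13 │  2 │  7 │    
├────┼────┼────┼────┤    
│ 15 │  1 │  6 │ 12 │    
├────┼────┼────┼────┤    
│ 11 │ 10 │    │  5 │    
└────┴────┴────┴────┘    
Moves: 3                 
                         
                         


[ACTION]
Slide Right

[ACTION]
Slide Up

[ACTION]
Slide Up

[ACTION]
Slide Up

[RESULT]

┌────┬────┬────┬────┐    
│  3 │  9 │  4 │  8 │    
├────┼────┼────┼────┤    
│ 14 │ 13 │  2 │  7 │    
├────┼────┼────┼────┤    
│ 15 │  1 │  6 │ 12 │    
├────┼────┼────┼────┤    
│ 11 │    │ 10 │  5 │    
└────┴────┴────┴────┘    
Moves: 4                 
                         
                         


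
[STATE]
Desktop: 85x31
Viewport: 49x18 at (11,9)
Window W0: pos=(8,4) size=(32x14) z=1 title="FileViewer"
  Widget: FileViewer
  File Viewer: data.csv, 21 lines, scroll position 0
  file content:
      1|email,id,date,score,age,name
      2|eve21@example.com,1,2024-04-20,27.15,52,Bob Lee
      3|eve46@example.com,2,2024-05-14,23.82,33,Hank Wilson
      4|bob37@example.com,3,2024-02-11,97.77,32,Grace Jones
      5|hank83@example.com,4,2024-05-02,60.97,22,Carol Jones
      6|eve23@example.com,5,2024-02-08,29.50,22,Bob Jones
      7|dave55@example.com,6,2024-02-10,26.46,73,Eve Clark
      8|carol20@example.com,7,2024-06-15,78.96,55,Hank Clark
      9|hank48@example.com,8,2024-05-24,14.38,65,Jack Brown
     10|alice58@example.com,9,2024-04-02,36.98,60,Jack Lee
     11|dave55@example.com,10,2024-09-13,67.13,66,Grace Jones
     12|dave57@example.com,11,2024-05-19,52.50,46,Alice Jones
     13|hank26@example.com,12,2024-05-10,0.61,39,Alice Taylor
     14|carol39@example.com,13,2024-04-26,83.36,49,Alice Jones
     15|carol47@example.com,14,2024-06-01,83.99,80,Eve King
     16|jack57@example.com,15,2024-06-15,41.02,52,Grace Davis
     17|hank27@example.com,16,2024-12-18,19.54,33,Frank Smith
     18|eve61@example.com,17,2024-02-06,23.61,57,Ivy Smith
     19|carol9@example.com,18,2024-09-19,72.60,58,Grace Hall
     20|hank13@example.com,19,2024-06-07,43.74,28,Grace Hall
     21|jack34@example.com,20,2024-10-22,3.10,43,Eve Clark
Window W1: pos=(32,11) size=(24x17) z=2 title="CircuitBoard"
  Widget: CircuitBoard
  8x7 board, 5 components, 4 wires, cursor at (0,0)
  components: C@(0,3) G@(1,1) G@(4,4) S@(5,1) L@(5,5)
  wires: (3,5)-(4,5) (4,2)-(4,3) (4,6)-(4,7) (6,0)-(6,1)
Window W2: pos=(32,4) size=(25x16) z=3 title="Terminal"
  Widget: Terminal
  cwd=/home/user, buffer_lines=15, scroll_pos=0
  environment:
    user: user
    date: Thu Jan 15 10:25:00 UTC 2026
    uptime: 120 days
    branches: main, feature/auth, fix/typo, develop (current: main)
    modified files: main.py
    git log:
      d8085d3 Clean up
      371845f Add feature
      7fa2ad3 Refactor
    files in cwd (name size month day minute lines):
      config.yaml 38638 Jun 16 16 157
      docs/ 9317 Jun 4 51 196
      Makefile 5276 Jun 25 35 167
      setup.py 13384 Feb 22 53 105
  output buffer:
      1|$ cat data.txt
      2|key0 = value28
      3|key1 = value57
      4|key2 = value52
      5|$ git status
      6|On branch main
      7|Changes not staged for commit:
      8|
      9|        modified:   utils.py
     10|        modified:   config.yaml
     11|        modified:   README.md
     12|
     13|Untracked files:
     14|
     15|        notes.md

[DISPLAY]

e46@example.com,2,202┃key1 = value57         ┃   
b37@example.com,3,202┃key2 = value52         ┃   
nk83@example.com,4,20┃$ git status           ┃   
e23@example.com,5,202┃On branch main         ┃   
ve55@example.com,6,20┃Changes not staged for ┃   
rol20@example.com,7,2┃                       ┃   
nk48@example.com,8,20┃        modified:   uti┃   
ice58@example.com,9,2┃        modified:   con┃   
━━━━━━━━━━━━━━━━━━━━━┃        modified:   REA┃   
                     ┃                       ┃   
                     ┗━━━━━━━━━━━━━━━━━━━━━━━┛   
                     ┃                      ┃    
                     ┃3                     ┃    
                     ┃                      ┃    
                     ┃4           · ─ ·   G ┃    
                     ┃                      ┃    
                     ┃5       S             ┃    
                     ┃                      ┃    


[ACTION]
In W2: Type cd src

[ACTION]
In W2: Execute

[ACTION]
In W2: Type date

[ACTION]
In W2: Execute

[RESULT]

e46@example.com,2,202┃        modified:   REA┃   
b37@example.com,3,202┃                       ┃   
nk83@example.com,4,20┃Untracked files:       ┃   
e23@example.com,5,202┃                       ┃   
ve55@example.com,6,20┃        notes.md       ┃   
rol20@example.com,7,2┃$ cd src               ┃   
nk48@example.com,8,20┃                       ┃   
ice58@example.com,9,2┃$ date                 ┃   
━━━━━━━━━━━━━━━━━━━━━┃Thu Jan 15 10:25:00 UTC┃   
                     ┃$ █                    ┃   
                     ┗━━━━━━━━━━━━━━━━━━━━━━━┛   
                     ┃                      ┃    
                     ┃3                     ┃    
                     ┃                      ┃    
                     ┃4           · ─ ·   G ┃    
                     ┃                      ┃    
                     ┃5       S             ┃    
                     ┃                      ┃    


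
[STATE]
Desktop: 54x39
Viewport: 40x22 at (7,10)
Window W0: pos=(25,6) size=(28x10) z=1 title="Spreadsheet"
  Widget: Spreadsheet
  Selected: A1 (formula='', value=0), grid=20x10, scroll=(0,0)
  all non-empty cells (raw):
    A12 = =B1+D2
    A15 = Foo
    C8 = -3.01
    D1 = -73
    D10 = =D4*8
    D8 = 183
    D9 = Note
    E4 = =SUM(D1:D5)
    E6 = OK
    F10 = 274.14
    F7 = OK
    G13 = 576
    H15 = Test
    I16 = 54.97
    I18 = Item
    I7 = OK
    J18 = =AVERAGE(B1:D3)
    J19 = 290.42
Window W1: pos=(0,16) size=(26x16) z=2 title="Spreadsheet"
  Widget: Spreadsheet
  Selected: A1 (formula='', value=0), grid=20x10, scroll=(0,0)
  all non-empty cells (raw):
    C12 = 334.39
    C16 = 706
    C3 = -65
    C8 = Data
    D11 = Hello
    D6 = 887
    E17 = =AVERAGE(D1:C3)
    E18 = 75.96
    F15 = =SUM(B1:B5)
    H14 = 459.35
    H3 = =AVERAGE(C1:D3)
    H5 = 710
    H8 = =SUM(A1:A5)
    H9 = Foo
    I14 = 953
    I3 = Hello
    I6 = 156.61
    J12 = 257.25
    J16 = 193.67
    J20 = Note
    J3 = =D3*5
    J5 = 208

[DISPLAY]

                  ┃       A       B     
                  ┃---------------------
                  ┃  1      [0]       0 
                  ┃  2        0       0 
                  ┃  3        0       0 
                  ┗━━━━━━━━━━━━━━━━━━━━━
━━━━━━━━━━━━━━━━━━┓                     
dsheet            ┃                     
──────────────────┨                     
                  ┃                     
 A       B       C┃                     
------------------┃                     
   [0]       0    ┃                     
     0       0    ┃                     
     0       0    ┃                     
     0       0    ┃                     
     0       0    ┃                     
     0       0    ┃                     
     0       0    ┃                     
     0       0Data┃                     
     0       0    ┃                     
━━━━━━━━━━━━━━━━━━┛                     


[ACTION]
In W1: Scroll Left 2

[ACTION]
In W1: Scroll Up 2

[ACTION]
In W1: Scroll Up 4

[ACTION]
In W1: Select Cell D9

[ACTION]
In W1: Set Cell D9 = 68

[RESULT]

                  ┃       A       B     
                  ┃---------------------
                  ┃  1      [0]       0 
                  ┃  2        0       0 
                  ┃  3        0       0 
                  ┗━━━━━━━━━━━━━━━━━━━━━
━━━━━━━━━━━━━━━━━━┓                     
dsheet            ┃                     
──────────────────┨                     
                  ┃                     
 A       B       C┃                     
------------------┃                     
     0       0    ┃                     
     0       0    ┃                     
     0       0    ┃                     
     0       0    ┃                     
     0       0    ┃                     
     0       0    ┃                     
     0       0    ┃                     
     0       0Data┃                     
     0       0    ┃                     
━━━━━━━━━━━━━━━━━━┛                     


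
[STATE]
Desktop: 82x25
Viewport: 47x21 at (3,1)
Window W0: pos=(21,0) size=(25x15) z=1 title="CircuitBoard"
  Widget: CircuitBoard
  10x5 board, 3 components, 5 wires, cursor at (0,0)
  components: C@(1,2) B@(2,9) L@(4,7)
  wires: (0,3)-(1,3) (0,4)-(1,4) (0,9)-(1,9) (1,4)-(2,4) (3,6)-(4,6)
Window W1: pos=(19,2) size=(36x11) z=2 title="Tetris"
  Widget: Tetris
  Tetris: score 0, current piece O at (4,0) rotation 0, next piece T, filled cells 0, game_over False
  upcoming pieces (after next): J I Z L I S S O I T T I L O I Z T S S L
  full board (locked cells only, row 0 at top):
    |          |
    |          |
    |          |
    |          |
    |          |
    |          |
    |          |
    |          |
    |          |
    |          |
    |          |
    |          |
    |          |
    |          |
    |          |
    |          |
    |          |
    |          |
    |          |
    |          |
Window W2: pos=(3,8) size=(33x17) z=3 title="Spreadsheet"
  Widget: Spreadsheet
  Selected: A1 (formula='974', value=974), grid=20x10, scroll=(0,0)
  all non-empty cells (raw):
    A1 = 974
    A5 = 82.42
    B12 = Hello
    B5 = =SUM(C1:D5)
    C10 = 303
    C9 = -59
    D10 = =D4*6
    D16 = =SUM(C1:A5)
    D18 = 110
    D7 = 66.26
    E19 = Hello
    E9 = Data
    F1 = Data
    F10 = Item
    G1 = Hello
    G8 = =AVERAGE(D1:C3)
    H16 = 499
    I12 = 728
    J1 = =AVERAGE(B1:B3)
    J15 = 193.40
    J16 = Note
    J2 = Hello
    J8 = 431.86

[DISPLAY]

                  ┃ CircuitBoard          ┃    
                ┏━━━━━━━━━━━━━━━━━━━━━━━━━━━━━━
                ┃ Tetris                       
                ┠──────────────────────────────
                ┃          │Next:              
                ┃          │ ▒                 
                ┃          │▒▒▒                
┏━━━━━━━━━━━━━━━━━━━━━━━━━━━━━━━┓              
┃ Spreadsheet                   ┃              
┠───────────────────────────────┨              
┃A1: 974                        ┃:             
┃       A       B       C       ┃━━━━━━━━━━━━━━
┃-------------------------------┃         ┃    
┃  1    [974]       0       0   ┃━━━━━━━━━┛    
┃  2        0       0       0   ┃              
┃  3        0       0       0   ┃              
┃  4        0       0       0   ┃              
┃  5    82.42       0       0   ┃              
┃  6        0       0       0   ┃              
┃  7        0       0       0   ┃              
┃  8        0       0       0   ┃              


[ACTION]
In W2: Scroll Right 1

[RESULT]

                  ┃ CircuitBoard          ┃    
                ┏━━━━━━━━━━━━━━━━━━━━━━━━━━━━━━
                ┃ Tetris                       
                ┠──────────────────────────────
                ┃          │Next:              
                ┃          │ ▒                 
                ┃          │▒▒▒                
┏━━━━━━━━━━━━━━━━━━━━━━━━━━━━━━━┓              
┃ Spreadsheet                   ┃              
┠───────────────────────────────┨              
┃A1: 974                        ┃:             
┃       B       C       D       ┃━━━━━━━━━━━━━━
┃-------------------------------┃         ┃    
┃  1        0       0       0   ┃━━━━━━━━━┛    
┃  2        0       0       0   ┃              
┃  3        0       0       0   ┃              
┃  4        0       0       0   ┃              
┃  5        0       0       0   ┃              
┃  6        0       0       0   ┃              
┃  7        0       0   66.26   ┃              
┃  8        0       0       0   ┃              


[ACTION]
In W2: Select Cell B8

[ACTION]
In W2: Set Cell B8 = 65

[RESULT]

                  ┃ CircuitBoard          ┃    
                ┏━━━━━━━━━━━━━━━━━━━━━━━━━━━━━━
                ┃ Tetris                       
                ┠──────────────────────────────
                ┃          │Next:              
                ┃          │ ▒                 
                ┃          │▒▒▒                
┏━━━━━━━━━━━━━━━━━━━━━━━━━━━━━━━┓              
┃ Spreadsheet                   ┃              
┠───────────────────────────────┨              
┃B8: 65                         ┃:             
┃       B       C       D       ┃━━━━━━━━━━━━━━
┃-------------------------------┃         ┃    
┃  1        0       0       0   ┃━━━━━━━━━┛    
┃  2        0       0       0   ┃              
┃  3        0       0       0   ┃              
┃  4        0       0       0   ┃              
┃  5        0       0       0   ┃              
┃  6        0       0       0   ┃              
┃  7        0       0   66.26   ┃              
┃  8     [65]       0       0   ┃              


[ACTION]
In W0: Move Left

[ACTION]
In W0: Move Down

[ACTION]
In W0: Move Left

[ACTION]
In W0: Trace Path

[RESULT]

                  ┃ CircuitBoard          ┃    
                ┏━━━━━━━━━━━━━━━━━━━━━━━━━━━━━━
                ┃ Tetris                       
                ┠──────────────────────────────
                ┃          │Next:              
                ┃          │ ▒                 
                ┃          │▒▒▒                
┏━━━━━━━━━━━━━━━━━━━━━━━━━━━━━━━┓              
┃ Spreadsheet                   ┃              
┠───────────────────────────────┨              
┃B8: 65                         ┃:             
┃       B       C       D       ┃━━━━━━━━━━━━━━
┃-------------------------------┃ Trace: N┃    
┃  1        0       0       0   ┃━━━━━━━━━┛    
┃  2        0       0       0   ┃              
┃  3        0       0       0   ┃              
┃  4        0       0       0   ┃              
┃  5        0       0       0   ┃              
┃  6        0       0       0   ┃              
┃  7        0       0   66.26   ┃              
┃  8     [65]       0       0   ┃              


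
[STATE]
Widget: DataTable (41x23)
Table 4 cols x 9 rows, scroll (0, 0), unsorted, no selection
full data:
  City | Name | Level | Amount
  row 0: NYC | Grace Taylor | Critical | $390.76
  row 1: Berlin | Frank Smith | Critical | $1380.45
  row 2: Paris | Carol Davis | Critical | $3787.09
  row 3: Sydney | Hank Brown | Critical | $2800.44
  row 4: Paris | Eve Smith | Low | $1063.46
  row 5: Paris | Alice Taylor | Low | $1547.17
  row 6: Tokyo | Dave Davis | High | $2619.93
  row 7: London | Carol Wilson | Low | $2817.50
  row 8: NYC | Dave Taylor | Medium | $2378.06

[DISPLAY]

City  │Name        │Level   │Amount      
──────┼────────────┼────────┼────────    
NYC   │Grace Taylor│Critical│$390.76     
Berlin│Frank Smith │Critical│$1380.45    
Paris │Carol Davis │Critical│$3787.09    
Sydney│Hank Brown  │Critical│$2800.44    
Paris │Eve Smith   │Low     │$1063.46    
Paris │Alice Taylor│Low     │$1547.17    
Tokyo │Dave Davis  │High    │$2619.93    
London│Carol Wilson│Low     │$2817.50    
NYC   │Dave Taylor │Medium  │$2378.06    
                                         
                                         
                                         
                                         
                                         
                                         
                                         
                                         
                                         
                                         
                                         
                                         


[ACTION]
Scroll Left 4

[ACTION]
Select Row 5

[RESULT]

City  │Name        │Level   │Amount      
──────┼────────────┼────────┼────────    
NYC   │Grace Taylor│Critical│$390.76     
Berlin│Frank Smith │Critical│$1380.45    
Paris │Carol Davis │Critical│$3787.09    
Sydney│Hank Brown  │Critical│$2800.44    
Paris │Eve Smith   │Low     │$1063.46    
>aris │Alice Taylor│Low     │$1547.17    
Tokyo │Dave Davis  │High    │$2619.93    
London│Carol Wilson│Low     │$2817.50    
NYC   │Dave Taylor │Medium  │$2378.06    
                                         
                                         
                                         
                                         
                                         
                                         
                                         
                                         
                                         
                                         
                                         
                                         


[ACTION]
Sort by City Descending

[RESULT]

City ▼│Name        │Level   │Amount      
──────┼────────────┼────────┼────────    
Tokyo │Dave Davis  │High    │$2619.93    
Sydney│Hank Brown  │Critical│$2800.44    
Paris │Carol Davis │Critical│$3787.09    
Paris │Eve Smith   │Low     │$1063.46    
Paris │Alice Taylor│Low     │$1547.17    
>YC   │Grace Taylor│Critical│$390.76     
NYC   │Dave Taylor │Medium  │$2378.06    
London│Carol Wilson│Low     │$2817.50    
Berlin│Frank Smith │Critical│$1380.45    
                                         
                                         
                                         
                                         
                                         
                                         
                                         
                                         
                                         
                                         
                                         
                                         


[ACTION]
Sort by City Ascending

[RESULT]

City ▲│Name        │Level   │Amount      
──────┼────────────┼────────┼────────    
Berlin│Frank Smith │Critical│$1380.45    
London│Carol Wilson│Low     │$2817.50    
NYC   │Grace Taylor│Critical│$390.76     
NYC   │Dave Taylor │Medium  │$2378.06    
Paris │Carol Davis │Critical│$3787.09    
>aris │Eve Smith   │Low     │$1063.46    
Paris │Alice Taylor│Low     │$1547.17    
Sydney│Hank Brown  │Critical│$2800.44    
Tokyo │Dave Davis  │High    │$2619.93    
                                         
                                         
                                         
                                         
                                         
                                         
                                         
                                         
                                         
                                         
                                         
                                         


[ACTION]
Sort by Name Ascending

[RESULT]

City  │Name       ▲│Level   │Amount      
──────┼────────────┼────────┼────────    
Paris │Alice Taylor│Low     │$1547.17    
Paris │Carol Davis │Critical│$3787.09    
London│Carol Wilson│Low     │$2817.50    
Tokyo │Dave Davis  │High    │$2619.93    
NYC   │Dave Taylor │Medium  │$2378.06    
>aris │Eve Smith   │Low     │$1063.46    
Berlin│Frank Smith │Critical│$1380.45    
NYC   │Grace Taylor│Critical│$390.76     
Sydney│Hank Brown  │Critical│$2800.44    
                                         
                                         
                                         
                                         
                                         
                                         
                                         
                                         
                                         
                                         
                                         
                                         


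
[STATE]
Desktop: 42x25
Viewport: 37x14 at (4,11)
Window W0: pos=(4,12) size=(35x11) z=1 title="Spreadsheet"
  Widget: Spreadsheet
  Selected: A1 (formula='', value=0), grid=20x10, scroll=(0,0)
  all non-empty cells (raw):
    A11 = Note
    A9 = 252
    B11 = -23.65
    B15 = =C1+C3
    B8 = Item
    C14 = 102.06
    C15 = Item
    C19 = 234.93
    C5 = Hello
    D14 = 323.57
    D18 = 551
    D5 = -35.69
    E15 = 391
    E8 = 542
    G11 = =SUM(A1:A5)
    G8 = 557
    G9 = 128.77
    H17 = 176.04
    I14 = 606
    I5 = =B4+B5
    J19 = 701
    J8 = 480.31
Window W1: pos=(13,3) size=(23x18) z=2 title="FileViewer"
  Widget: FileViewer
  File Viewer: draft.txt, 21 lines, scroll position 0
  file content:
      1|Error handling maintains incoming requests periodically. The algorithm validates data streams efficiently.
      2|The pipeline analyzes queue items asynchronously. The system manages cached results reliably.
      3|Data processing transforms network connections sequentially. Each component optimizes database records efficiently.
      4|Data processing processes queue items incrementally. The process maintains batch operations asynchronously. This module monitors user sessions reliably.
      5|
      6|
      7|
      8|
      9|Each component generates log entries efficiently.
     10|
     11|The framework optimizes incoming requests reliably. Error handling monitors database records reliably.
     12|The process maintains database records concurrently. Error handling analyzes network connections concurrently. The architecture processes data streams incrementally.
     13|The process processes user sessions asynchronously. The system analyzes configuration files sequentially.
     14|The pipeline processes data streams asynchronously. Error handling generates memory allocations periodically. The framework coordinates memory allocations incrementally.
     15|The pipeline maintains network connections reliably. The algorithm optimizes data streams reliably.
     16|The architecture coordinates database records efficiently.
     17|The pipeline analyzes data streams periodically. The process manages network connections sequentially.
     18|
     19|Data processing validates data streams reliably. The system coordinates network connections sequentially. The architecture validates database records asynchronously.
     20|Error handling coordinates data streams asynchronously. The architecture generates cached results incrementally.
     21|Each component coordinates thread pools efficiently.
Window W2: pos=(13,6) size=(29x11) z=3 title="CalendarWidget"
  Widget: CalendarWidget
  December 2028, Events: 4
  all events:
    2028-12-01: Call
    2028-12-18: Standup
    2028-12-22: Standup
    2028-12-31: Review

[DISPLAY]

         ┃             1*  2  3      
┏━━━━━━━━┃ 4  5  6  7  8  9 10       
┃ Spreads┃11 12 13 14 15 16 17       
┠────────┃18* 19 20 21 22* 23 24     
┃A1:     ┃25 26 27 28 29 30 31*      
┃       A┗━━━━━━━━━━━━━━━━━━━━━━━━━━━
┃--------┃The process maintain░┃--┃  
┃  1     ┃The process processe░┃  ┃  
┃  2     ┃The pipeline process▼┃  ┃  
┃  3     ┗━━━━━━━━━━━━━━━━━━━━━┛  ┃  
┃  4        0       0       0     ┃  
┗━━━━━━━━━━━━━━━━━━━━━━━━━━━━━━━━━┛  
                                     
                                     


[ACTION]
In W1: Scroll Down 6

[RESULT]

         ┃             1*  2  3      
┏━━━━━━━━┃ 4  5  6  7  8  9 10       
┃ Spreads┃11 12 13 14 15 16 17       
┠────────┃18* 19 20 21 22* 23 24     
┃A1:     ┃25 26 27 28 29 30 31*      
┃       A┗━━━━━━━━━━━━━━━━━━━━━━━━━━━
┃--------┃                    █┃--┃  
┃  1     ┃Data processing vali░┃  ┃  
┃  2     ┃Error handling coord▼┃  ┃  
┃  3     ┗━━━━━━━━━━━━━━━━━━━━━┛  ┃  
┃  4        0       0       0     ┃  
┗━━━━━━━━━━━━━━━━━━━━━━━━━━━━━━━━━┛  
                                     
                                     


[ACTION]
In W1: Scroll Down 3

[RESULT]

         ┃             1*  2  3      
┏━━━━━━━━┃ 4  5  6  7  8  9 10       
┃ Spreads┃11 12 13 14 15 16 17       
┠────────┃18* 19 20 21 22* 23 24     
┃A1:     ┃25 26 27 28 29 30 31*      
┃       A┗━━━━━━━━━━━━━━━━━━━━━━━━━━━
┃--------┃Data processing vali░┃--┃  
┃  1     ┃Error handling coord█┃  ┃  
┃  2     ┃Each component coord▼┃  ┃  
┃  3     ┗━━━━━━━━━━━━━━━━━━━━━┛  ┃  
┃  4        0       0       0     ┃  
┗━━━━━━━━━━━━━━━━━━━━━━━━━━━━━━━━━┛  
                                     
                                     


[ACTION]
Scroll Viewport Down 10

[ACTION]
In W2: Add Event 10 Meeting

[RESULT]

         ┃             1*  2  3      
┏━━━━━━━━┃ 4  5  6  7  8  9 10*      
┃ Spreads┃11 12 13 14 15 16 17       
┠────────┃18* 19 20 21 22* 23 24     
┃A1:     ┃25 26 27 28 29 30 31*      
┃       A┗━━━━━━━━━━━━━━━━━━━━━━━━━━━
┃--------┃Data processing vali░┃--┃  
┃  1     ┃Error handling coord█┃  ┃  
┃  2     ┃Each component coord▼┃  ┃  
┃  3     ┗━━━━━━━━━━━━━━━━━━━━━┛  ┃  
┃  4        0       0       0     ┃  
┗━━━━━━━━━━━━━━━━━━━━━━━━━━━━━━━━━┛  
                                     
                                     
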